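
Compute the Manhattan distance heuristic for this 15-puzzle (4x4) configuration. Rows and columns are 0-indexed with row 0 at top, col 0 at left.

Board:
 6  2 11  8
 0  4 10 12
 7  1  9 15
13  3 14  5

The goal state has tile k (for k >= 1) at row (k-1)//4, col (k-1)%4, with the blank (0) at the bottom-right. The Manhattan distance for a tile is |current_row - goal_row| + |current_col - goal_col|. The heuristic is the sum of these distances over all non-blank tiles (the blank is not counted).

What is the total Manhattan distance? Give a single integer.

Answer: 31

Derivation:
Tile 6: at (0,0), goal (1,1), distance |0-1|+|0-1| = 2
Tile 2: at (0,1), goal (0,1), distance |0-0|+|1-1| = 0
Tile 11: at (0,2), goal (2,2), distance |0-2|+|2-2| = 2
Tile 8: at (0,3), goal (1,3), distance |0-1|+|3-3| = 1
Tile 4: at (1,1), goal (0,3), distance |1-0|+|1-3| = 3
Tile 10: at (1,2), goal (2,1), distance |1-2|+|2-1| = 2
Tile 12: at (1,3), goal (2,3), distance |1-2|+|3-3| = 1
Tile 7: at (2,0), goal (1,2), distance |2-1|+|0-2| = 3
Tile 1: at (2,1), goal (0,0), distance |2-0|+|1-0| = 3
Tile 9: at (2,2), goal (2,0), distance |2-2|+|2-0| = 2
Tile 15: at (2,3), goal (3,2), distance |2-3|+|3-2| = 2
Tile 13: at (3,0), goal (3,0), distance |3-3|+|0-0| = 0
Tile 3: at (3,1), goal (0,2), distance |3-0|+|1-2| = 4
Tile 14: at (3,2), goal (3,1), distance |3-3|+|2-1| = 1
Tile 5: at (3,3), goal (1,0), distance |3-1|+|3-0| = 5
Sum: 2 + 0 + 2 + 1 + 3 + 2 + 1 + 3 + 3 + 2 + 2 + 0 + 4 + 1 + 5 = 31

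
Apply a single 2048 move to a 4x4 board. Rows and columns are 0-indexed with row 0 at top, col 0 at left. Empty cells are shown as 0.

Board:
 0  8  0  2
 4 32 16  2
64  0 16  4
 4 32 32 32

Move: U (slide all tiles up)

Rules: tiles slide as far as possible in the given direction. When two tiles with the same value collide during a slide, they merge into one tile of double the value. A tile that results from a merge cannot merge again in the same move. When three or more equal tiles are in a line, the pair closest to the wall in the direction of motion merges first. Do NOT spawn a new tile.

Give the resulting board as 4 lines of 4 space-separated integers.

Answer:  4  8 32  4
64 64 32  4
 4  0  0 32
 0  0  0  0

Derivation:
Slide up:
col 0: [0, 4, 64, 4] -> [4, 64, 4, 0]
col 1: [8, 32, 0, 32] -> [8, 64, 0, 0]
col 2: [0, 16, 16, 32] -> [32, 32, 0, 0]
col 3: [2, 2, 4, 32] -> [4, 4, 32, 0]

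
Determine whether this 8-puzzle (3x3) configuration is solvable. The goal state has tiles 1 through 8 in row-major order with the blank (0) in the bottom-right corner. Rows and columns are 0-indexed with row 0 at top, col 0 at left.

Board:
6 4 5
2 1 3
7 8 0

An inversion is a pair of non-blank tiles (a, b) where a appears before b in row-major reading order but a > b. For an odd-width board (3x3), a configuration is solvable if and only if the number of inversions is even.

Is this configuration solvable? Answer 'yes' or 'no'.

Answer: yes

Derivation:
Inversions (pairs i<j in row-major order where tile[i] > tile[j] > 0): 12
12 is even, so the puzzle is solvable.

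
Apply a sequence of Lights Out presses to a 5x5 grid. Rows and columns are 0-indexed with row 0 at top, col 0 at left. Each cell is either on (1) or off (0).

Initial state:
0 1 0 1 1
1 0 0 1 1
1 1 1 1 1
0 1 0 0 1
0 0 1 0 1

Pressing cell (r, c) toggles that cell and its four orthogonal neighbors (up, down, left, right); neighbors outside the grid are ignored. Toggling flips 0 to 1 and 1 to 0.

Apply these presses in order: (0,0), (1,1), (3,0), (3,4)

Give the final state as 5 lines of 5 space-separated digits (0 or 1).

Answer: 1 1 0 1 1
1 1 1 1 1
0 0 1 1 0
1 0 0 1 0
1 0 1 0 0

Derivation:
After press 1 at (0,0):
1 0 0 1 1
0 0 0 1 1
1 1 1 1 1
0 1 0 0 1
0 0 1 0 1

After press 2 at (1,1):
1 1 0 1 1
1 1 1 1 1
1 0 1 1 1
0 1 0 0 1
0 0 1 0 1

After press 3 at (3,0):
1 1 0 1 1
1 1 1 1 1
0 0 1 1 1
1 0 0 0 1
1 0 1 0 1

After press 4 at (3,4):
1 1 0 1 1
1 1 1 1 1
0 0 1 1 0
1 0 0 1 0
1 0 1 0 0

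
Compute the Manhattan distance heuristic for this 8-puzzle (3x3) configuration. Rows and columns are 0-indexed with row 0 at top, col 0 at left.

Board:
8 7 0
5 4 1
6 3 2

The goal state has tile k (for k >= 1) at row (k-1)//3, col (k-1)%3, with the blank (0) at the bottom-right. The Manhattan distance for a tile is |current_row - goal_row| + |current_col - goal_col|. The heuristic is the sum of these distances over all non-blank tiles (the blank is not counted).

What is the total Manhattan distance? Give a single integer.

Tile 8: (0,0)->(2,1) = 3
Tile 7: (0,1)->(2,0) = 3
Tile 5: (1,0)->(1,1) = 1
Tile 4: (1,1)->(1,0) = 1
Tile 1: (1,2)->(0,0) = 3
Tile 6: (2,0)->(1,2) = 3
Tile 3: (2,1)->(0,2) = 3
Tile 2: (2,2)->(0,1) = 3
Sum: 3 + 3 + 1 + 1 + 3 + 3 + 3 + 3 = 20

Answer: 20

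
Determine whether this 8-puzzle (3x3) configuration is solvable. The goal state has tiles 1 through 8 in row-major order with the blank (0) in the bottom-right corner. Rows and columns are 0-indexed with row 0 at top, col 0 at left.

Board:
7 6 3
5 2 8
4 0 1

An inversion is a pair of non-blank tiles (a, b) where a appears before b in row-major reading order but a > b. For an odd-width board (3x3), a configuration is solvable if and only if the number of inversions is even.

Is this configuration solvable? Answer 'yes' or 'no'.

Answer: yes

Derivation:
Inversions (pairs i<j in row-major order where tile[i] > tile[j] > 0): 20
20 is even, so the puzzle is solvable.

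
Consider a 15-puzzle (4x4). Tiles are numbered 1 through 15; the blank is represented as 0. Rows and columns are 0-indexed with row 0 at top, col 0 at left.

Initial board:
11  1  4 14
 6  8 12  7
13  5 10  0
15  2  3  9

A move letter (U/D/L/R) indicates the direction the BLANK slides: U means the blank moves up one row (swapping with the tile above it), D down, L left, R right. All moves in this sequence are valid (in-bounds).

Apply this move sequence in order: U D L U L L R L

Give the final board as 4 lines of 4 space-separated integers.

Answer: 11  1  4 14
 0  6  8  7
13  5 12 10
15  2  3  9

Derivation:
After move 1 (U):
11  1  4 14
 6  8 12  0
13  5 10  7
15  2  3  9

After move 2 (D):
11  1  4 14
 6  8 12  7
13  5 10  0
15  2  3  9

After move 3 (L):
11  1  4 14
 6  8 12  7
13  5  0 10
15  2  3  9

After move 4 (U):
11  1  4 14
 6  8  0  7
13  5 12 10
15  2  3  9

After move 5 (L):
11  1  4 14
 6  0  8  7
13  5 12 10
15  2  3  9

After move 6 (L):
11  1  4 14
 0  6  8  7
13  5 12 10
15  2  3  9

After move 7 (R):
11  1  4 14
 6  0  8  7
13  5 12 10
15  2  3  9

After move 8 (L):
11  1  4 14
 0  6  8  7
13  5 12 10
15  2  3  9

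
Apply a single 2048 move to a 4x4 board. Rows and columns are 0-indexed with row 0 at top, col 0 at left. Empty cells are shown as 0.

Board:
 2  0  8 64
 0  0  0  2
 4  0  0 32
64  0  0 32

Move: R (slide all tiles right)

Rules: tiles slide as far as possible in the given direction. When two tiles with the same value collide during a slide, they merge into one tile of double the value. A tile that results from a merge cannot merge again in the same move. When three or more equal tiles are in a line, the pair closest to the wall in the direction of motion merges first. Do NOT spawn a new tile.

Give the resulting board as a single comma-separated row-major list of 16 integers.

Slide right:
row 0: [2, 0, 8, 64] -> [0, 2, 8, 64]
row 1: [0, 0, 0, 2] -> [0, 0, 0, 2]
row 2: [4, 0, 0, 32] -> [0, 0, 4, 32]
row 3: [64, 0, 0, 32] -> [0, 0, 64, 32]

Answer: 0, 2, 8, 64, 0, 0, 0, 2, 0, 0, 4, 32, 0, 0, 64, 32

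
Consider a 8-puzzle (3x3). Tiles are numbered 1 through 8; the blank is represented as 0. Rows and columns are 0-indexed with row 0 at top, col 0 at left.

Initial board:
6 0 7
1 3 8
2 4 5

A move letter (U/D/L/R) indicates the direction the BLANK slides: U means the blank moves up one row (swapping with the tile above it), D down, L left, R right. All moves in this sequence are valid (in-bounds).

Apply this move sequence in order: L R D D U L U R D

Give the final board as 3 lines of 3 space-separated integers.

Answer: 3 1 7
6 0 8
2 4 5

Derivation:
After move 1 (L):
0 6 7
1 3 8
2 4 5

After move 2 (R):
6 0 7
1 3 8
2 4 5

After move 3 (D):
6 3 7
1 0 8
2 4 5

After move 4 (D):
6 3 7
1 4 8
2 0 5

After move 5 (U):
6 3 7
1 0 8
2 4 5

After move 6 (L):
6 3 7
0 1 8
2 4 5

After move 7 (U):
0 3 7
6 1 8
2 4 5

After move 8 (R):
3 0 7
6 1 8
2 4 5

After move 9 (D):
3 1 7
6 0 8
2 4 5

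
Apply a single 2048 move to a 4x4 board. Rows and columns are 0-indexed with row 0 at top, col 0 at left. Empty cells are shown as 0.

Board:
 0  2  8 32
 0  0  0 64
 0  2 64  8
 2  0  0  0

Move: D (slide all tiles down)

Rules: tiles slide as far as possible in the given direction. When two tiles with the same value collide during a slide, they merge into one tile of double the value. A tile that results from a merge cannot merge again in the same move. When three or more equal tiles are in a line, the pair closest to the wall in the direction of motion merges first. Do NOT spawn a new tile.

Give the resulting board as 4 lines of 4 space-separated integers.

Answer:  0  0  0  0
 0  0  0 32
 0  0  8 64
 2  4 64  8

Derivation:
Slide down:
col 0: [0, 0, 0, 2] -> [0, 0, 0, 2]
col 1: [2, 0, 2, 0] -> [0, 0, 0, 4]
col 2: [8, 0, 64, 0] -> [0, 0, 8, 64]
col 3: [32, 64, 8, 0] -> [0, 32, 64, 8]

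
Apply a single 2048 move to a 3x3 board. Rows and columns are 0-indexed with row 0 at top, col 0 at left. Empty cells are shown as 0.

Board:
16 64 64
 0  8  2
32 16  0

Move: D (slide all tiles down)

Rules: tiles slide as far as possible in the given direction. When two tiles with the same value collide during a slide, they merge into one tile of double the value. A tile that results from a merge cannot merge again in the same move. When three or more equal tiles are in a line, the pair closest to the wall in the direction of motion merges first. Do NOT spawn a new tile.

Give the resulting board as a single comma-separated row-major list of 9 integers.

Slide down:
col 0: [16, 0, 32] -> [0, 16, 32]
col 1: [64, 8, 16] -> [64, 8, 16]
col 2: [64, 2, 0] -> [0, 64, 2]

Answer: 0, 64, 0, 16, 8, 64, 32, 16, 2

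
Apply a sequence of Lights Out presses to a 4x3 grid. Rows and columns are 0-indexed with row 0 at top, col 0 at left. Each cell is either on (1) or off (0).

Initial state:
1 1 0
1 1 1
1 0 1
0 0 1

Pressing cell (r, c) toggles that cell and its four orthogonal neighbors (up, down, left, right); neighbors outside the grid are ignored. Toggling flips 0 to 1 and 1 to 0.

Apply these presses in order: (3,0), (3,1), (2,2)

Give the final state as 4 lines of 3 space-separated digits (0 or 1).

Answer: 1 1 0
1 1 0
0 0 0
0 0 1

Derivation:
After press 1 at (3,0):
1 1 0
1 1 1
0 0 1
1 1 1

After press 2 at (3,1):
1 1 0
1 1 1
0 1 1
0 0 0

After press 3 at (2,2):
1 1 0
1 1 0
0 0 0
0 0 1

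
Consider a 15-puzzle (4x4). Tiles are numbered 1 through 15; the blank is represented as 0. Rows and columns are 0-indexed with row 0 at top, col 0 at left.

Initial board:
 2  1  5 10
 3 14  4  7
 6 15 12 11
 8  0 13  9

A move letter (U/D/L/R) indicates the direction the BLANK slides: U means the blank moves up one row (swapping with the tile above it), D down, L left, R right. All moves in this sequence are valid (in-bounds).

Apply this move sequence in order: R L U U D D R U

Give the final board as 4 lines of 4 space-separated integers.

After move 1 (R):
 2  1  5 10
 3 14  4  7
 6 15 12 11
 8 13  0  9

After move 2 (L):
 2  1  5 10
 3 14  4  7
 6 15 12 11
 8  0 13  9

After move 3 (U):
 2  1  5 10
 3 14  4  7
 6  0 12 11
 8 15 13  9

After move 4 (U):
 2  1  5 10
 3  0  4  7
 6 14 12 11
 8 15 13  9

After move 5 (D):
 2  1  5 10
 3 14  4  7
 6  0 12 11
 8 15 13  9

After move 6 (D):
 2  1  5 10
 3 14  4  7
 6 15 12 11
 8  0 13  9

After move 7 (R):
 2  1  5 10
 3 14  4  7
 6 15 12 11
 8 13  0  9

After move 8 (U):
 2  1  5 10
 3 14  4  7
 6 15  0 11
 8 13 12  9

Answer:  2  1  5 10
 3 14  4  7
 6 15  0 11
 8 13 12  9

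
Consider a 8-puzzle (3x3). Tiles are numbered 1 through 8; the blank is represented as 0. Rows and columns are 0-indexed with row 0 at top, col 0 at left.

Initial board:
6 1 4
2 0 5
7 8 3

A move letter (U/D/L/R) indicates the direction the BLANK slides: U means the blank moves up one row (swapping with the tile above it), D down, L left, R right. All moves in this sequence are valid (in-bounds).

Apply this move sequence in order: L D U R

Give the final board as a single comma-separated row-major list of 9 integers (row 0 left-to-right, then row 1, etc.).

Answer: 6, 1, 4, 2, 0, 5, 7, 8, 3

Derivation:
After move 1 (L):
6 1 4
0 2 5
7 8 3

After move 2 (D):
6 1 4
7 2 5
0 8 3

After move 3 (U):
6 1 4
0 2 5
7 8 3

After move 4 (R):
6 1 4
2 0 5
7 8 3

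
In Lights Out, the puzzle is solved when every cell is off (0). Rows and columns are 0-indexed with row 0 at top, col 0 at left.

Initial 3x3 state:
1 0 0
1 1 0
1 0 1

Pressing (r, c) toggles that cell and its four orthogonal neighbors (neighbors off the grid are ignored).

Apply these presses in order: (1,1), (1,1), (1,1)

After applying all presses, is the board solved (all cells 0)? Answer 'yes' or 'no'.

After press 1 at (1,1):
1 1 0
0 0 1
1 1 1

After press 2 at (1,1):
1 0 0
1 1 0
1 0 1

After press 3 at (1,1):
1 1 0
0 0 1
1 1 1

Lights still on: 6

Answer: no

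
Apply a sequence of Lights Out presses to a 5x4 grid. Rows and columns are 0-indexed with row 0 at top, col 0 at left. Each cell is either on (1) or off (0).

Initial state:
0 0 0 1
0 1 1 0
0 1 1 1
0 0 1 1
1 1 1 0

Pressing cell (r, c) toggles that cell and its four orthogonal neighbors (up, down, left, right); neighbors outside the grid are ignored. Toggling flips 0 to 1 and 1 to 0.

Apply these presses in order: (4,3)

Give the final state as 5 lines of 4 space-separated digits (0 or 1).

Answer: 0 0 0 1
0 1 1 0
0 1 1 1
0 0 1 0
1 1 0 1

Derivation:
After press 1 at (4,3):
0 0 0 1
0 1 1 0
0 1 1 1
0 0 1 0
1 1 0 1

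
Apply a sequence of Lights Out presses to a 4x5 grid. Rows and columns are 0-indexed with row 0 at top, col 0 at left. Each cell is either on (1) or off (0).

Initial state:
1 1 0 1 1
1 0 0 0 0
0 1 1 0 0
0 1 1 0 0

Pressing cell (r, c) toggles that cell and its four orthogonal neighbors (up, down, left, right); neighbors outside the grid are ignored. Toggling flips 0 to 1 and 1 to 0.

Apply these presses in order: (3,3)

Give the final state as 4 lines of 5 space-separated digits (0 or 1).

After press 1 at (3,3):
1 1 0 1 1
1 0 0 0 0
0 1 1 1 0
0 1 0 1 1

Answer: 1 1 0 1 1
1 0 0 0 0
0 1 1 1 0
0 1 0 1 1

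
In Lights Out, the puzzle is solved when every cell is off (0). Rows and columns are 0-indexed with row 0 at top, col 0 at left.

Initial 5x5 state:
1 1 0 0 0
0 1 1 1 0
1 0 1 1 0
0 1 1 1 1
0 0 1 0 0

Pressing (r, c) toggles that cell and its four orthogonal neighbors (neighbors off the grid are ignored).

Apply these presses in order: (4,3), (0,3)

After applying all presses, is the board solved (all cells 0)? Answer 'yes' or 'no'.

After press 1 at (4,3):
1 1 0 0 0
0 1 1 1 0
1 0 1 1 0
0 1 1 0 1
0 0 0 1 1

After press 2 at (0,3):
1 1 1 1 1
0 1 1 0 0
1 0 1 1 0
0 1 1 0 1
0 0 0 1 1

Lights still on: 15

Answer: no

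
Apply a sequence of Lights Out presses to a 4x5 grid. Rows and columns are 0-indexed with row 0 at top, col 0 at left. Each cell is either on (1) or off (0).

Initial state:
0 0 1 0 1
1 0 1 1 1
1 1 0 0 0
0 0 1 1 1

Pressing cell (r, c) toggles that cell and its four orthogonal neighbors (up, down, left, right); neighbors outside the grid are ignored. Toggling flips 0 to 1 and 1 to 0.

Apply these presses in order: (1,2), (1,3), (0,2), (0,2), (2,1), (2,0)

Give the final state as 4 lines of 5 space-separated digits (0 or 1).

Answer: 0 0 0 1 1
0 0 1 1 0
1 1 0 1 0
1 1 1 1 1

Derivation:
After press 1 at (1,2):
0 0 0 0 1
1 1 0 0 1
1 1 1 0 0
0 0 1 1 1

After press 2 at (1,3):
0 0 0 1 1
1 1 1 1 0
1 1 1 1 0
0 0 1 1 1

After press 3 at (0,2):
0 1 1 0 1
1 1 0 1 0
1 1 1 1 0
0 0 1 1 1

After press 4 at (0,2):
0 0 0 1 1
1 1 1 1 0
1 1 1 1 0
0 0 1 1 1

After press 5 at (2,1):
0 0 0 1 1
1 0 1 1 0
0 0 0 1 0
0 1 1 1 1

After press 6 at (2,0):
0 0 0 1 1
0 0 1 1 0
1 1 0 1 0
1 1 1 1 1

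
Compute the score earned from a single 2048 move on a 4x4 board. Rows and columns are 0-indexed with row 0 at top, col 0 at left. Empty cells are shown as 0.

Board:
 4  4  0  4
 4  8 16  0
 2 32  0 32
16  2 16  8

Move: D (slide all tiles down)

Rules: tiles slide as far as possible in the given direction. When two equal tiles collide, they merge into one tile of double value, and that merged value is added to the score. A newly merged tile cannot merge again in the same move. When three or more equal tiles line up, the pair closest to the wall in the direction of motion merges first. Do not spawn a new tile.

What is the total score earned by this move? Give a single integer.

Slide down:
col 0: [4, 4, 2, 16] -> [0, 8, 2, 16]  score +8 (running 8)
col 1: [4, 8, 32, 2] -> [4, 8, 32, 2]  score +0 (running 8)
col 2: [0, 16, 0, 16] -> [0, 0, 0, 32]  score +32 (running 40)
col 3: [4, 0, 32, 8] -> [0, 4, 32, 8]  score +0 (running 40)
Board after move:
 0  4  0  0
 8  8  0  4
 2 32  0 32
16  2 32  8

Answer: 40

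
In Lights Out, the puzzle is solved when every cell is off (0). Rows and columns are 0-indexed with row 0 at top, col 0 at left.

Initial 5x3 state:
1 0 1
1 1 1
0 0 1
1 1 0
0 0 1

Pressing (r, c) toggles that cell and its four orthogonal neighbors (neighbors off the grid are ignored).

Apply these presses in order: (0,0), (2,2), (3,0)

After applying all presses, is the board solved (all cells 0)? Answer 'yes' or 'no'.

Answer: no

Derivation:
After press 1 at (0,0):
0 1 1
0 1 1
0 0 1
1 1 0
0 0 1

After press 2 at (2,2):
0 1 1
0 1 0
0 1 0
1 1 1
0 0 1

After press 3 at (3,0):
0 1 1
0 1 0
1 1 0
0 0 1
1 0 1

Lights still on: 8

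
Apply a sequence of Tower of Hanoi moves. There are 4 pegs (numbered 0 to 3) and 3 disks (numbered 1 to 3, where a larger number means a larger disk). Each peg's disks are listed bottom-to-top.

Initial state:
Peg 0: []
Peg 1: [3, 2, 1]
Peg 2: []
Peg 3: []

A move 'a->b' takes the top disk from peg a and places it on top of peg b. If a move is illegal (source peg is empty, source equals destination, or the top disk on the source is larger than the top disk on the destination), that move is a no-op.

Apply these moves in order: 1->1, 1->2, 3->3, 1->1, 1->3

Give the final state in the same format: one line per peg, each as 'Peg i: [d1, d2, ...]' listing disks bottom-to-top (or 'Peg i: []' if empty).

After move 1 (1->1):
Peg 0: []
Peg 1: [3, 2, 1]
Peg 2: []
Peg 3: []

After move 2 (1->2):
Peg 0: []
Peg 1: [3, 2]
Peg 2: [1]
Peg 3: []

After move 3 (3->3):
Peg 0: []
Peg 1: [3, 2]
Peg 2: [1]
Peg 3: []

After move 4 (1->1):
Peg 0: []
Peg 1: [3, 2]
Peg 2: [1]
Peg 3: []

After move 5 (1->3):
Peg 0: []
Peg 1: [3]
Peg 2: [1]
Peg 3: [2]

Answer: Peg 0: []
Peg 1: [3]
Peg 2: [1]
Peg 3: [2]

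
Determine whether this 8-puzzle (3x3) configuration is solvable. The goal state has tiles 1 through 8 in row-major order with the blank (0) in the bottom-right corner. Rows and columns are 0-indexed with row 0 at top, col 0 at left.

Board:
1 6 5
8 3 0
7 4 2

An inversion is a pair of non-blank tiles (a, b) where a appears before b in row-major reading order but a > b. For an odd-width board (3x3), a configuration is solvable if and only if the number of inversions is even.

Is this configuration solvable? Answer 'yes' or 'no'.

Answer: no

Derivation:
Inversions (pairs i<j in row-major order where tile[i] > tile[j] > 0): 15
15 is odd, so the puzzle is not solvable.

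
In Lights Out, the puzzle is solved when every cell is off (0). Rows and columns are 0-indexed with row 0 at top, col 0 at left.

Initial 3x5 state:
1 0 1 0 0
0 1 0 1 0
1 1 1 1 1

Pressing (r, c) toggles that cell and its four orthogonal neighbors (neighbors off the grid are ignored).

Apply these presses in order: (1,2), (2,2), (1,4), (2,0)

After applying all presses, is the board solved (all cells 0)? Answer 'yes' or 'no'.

After press 1 at (1,2):
1 0 0 0 0
0 0 1 0 0
1 1 0 1 1

After press 2 at (2,2):
1 0 0 0 0
0 0 0 0 0
1 0 1 0 1

After press 3 at (1,4):
1 0 0 0 1
0 0 0 1 1
1 0 1 0 0

After press 4 at (2,0):
1 0 0 0 1
1 0 0 1 1
0 1 1 0 0

Lights still on: 7

Answer: no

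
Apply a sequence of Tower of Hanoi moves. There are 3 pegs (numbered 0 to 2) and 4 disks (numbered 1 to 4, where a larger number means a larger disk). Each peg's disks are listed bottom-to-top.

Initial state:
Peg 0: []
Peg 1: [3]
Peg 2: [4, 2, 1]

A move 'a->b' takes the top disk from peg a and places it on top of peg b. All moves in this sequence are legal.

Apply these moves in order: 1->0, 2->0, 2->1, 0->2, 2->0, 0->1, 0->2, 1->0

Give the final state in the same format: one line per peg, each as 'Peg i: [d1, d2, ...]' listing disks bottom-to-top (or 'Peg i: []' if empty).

After move 1 (1->0):
Peg 0: [3]
Peg 1: []
Peg 2: [4, 2, 1]

After move 2 (2->0):
Peg 0: [3, 1]
Peg 1: []
Peg 2: [4, 2]

After move 3 (2->1):
Peg 0: [3, 1]
Peg 1: [2]
Peg 2: [4]

After move 4 (0->2):
Peg 0: [3]
Peg 1: [2]
Peg 2: [4, 1]

After move 5 (2->0):
Peg 0: [3, 1]
Peg 1: [2]
Peg 2: [4]

After move 6 (0->1):
Peg 0: [3]
Peg 1: [2, 1]
Peg 2: [4]

After move 7 (0->2):
Peg 0: []
Peg 1: [2, 1]
Peg 2: [4, 3]

After move 8 (1->0):
Peg 0: [1]
Peg 1: [2]
Peg 2: [4, 3]

Answer: Peg 0: [1]
Peg 1: [2]
Peg 2: [4, 3]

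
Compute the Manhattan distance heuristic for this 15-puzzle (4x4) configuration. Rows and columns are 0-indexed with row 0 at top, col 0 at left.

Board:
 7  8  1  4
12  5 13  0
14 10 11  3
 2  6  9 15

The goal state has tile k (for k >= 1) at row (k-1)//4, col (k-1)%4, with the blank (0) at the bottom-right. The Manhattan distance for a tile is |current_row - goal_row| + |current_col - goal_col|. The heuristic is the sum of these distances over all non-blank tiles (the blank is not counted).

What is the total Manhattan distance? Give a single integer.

Answer: 32

Derivation:
Tile 7: (0,0)->(1,2) = 3
Tile 8: (0,1)->(1,3) = 3
Tile 1: (0,2)->(0,0) = 2
Tile 4: (0,3)->(0,3) = 0
Tile 12: (1,0)->(2,3) = 4
Tile 5: (1,1)->(1,0) = 1
Tile 13: (1,2)->(3,0) = 4
Tile 14: (2,0)->(3,1) = 2
Tile 10: (2,1)->(2,1) = 0
Tile 11: (2,2)->(2,2) = 0
Tile 3: (2,3)->(0,2) = 3
Tile 2: (3,0)->(0,1) = 4
Tile 6: (3,1)->(1,1) = 2
Tile 9: (3,2)->(2,0) = 3
Tile 15: (3,3)->(3,2) = 1
Sum: 3 + 3 + 2 + 0 + 4 + 1 + 4 + 2 + 0 + 0 + 3 + 4 + 2 + 3 + 1 = 32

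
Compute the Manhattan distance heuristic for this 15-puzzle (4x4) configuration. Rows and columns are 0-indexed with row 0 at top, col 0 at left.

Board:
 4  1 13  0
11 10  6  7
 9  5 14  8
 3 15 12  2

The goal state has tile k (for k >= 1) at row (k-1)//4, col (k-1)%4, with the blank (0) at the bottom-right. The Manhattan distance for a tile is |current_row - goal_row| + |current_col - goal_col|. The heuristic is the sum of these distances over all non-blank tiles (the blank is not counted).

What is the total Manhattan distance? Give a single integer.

Tile 4: (0,0)->(0,3) = 3
Tile 1: (0,1)->(0,0) = 1
Tile 13: (0,2)->(3,0) = 5
Tile 11: (1,0)->(2,2) = 3
Tile 10: (1,1)->(2,1) = 1
Tile 6: (1,2)->(1,1) = 1
Tile 7: (1,3)->(1,2) = 1
Tile 9: (2,0)->(2,0) = 0
Tile 5: (2,1)->(1,0) = 2
Tile 14: (2,2)->(3,1) = 2
Tile 8: (2,3)->(1,3) = 1
Tile 3: (3,0)->(0,2) = 5
Tile 15: (3,1)->(3,2) = 1
Tile 12: (3,2)->(2,3) = 2
Tile 2: (3,3)->(0,1) = 5
Sum: 3 + 1 + 5 + 3 + 1 + 1 + 1 + 0 + 2 + 2 + 1 + 5 + 1 + 2 + 5 = 33

Answer: 33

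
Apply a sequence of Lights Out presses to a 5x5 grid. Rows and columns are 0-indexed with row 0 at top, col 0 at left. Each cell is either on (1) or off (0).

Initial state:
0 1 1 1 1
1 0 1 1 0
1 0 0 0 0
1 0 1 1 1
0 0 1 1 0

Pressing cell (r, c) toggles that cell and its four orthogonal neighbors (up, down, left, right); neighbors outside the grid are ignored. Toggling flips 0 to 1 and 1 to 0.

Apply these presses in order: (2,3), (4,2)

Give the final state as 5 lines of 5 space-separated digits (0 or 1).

Answer: 0 1 1 1 1
1 0 1 0 0
1 0 1 1 1
1 0 0 0 1
0 1 0 0 0

Derivation:
After press 1 at (2,3):
0 1 1 1 1
1 0 1 0 0
1 0 1 1 1
1 0 1 0 1
0 0 1 1 0

After press 2 at (4,2):
0 1 1 1 1
1 0 1 0 0
1 0 1 1 1
1 0 0 0 1
0 1 0 0 0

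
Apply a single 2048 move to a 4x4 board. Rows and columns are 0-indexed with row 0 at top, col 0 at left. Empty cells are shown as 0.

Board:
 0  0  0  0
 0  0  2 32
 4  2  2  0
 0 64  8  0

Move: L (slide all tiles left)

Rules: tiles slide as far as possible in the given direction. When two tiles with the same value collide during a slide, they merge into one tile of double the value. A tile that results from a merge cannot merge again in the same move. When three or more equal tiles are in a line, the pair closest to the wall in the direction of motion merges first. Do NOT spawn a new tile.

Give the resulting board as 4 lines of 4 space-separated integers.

Answer:  0  0  0  0
 2 32  0  0
 4  4  0  0
64  8  0  0

Derivation:
Slide left:
row 0: [0, 0, 0, 0] -> [0, 0, 0, 0]
row 1: [0, 0, 2, 32] -> [2, 32, 0, 0]
row 2: [4, 2, 2, 0] -> [4, 4, 0, 0]
row 3: [0, 64, 8, 0] -> [64, 8, 0, 0]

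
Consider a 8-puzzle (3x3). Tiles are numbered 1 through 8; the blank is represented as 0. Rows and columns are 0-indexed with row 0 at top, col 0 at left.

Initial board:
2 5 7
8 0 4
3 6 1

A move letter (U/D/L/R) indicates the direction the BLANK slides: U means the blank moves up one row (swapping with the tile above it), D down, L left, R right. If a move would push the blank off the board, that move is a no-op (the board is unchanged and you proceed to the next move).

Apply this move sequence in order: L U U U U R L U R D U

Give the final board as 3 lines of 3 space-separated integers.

After move 1 (L):
2 5 7
0 8 4
3 6 1

After move 2 (U):
0 5 7
2 8 4
3 6 1

After move 3 (U):
0 5 7
2 8 4
3 6 1

After move 4 (U):
0 5 7
2 8 4
3 6 1

After move 5 (U):
0 5 7
2 8 4
3 6 1

After move 6 (R):
5 0 7
2 8 4
3 6 1

After move 7 (L):
0 5 7
2 8 4
3 6 1

After move 8 (U):
0 5 7
2 8 4
3 6 1

After move 9 (R):
5 0 7
2 8 4
3 6 1

After move 10 (D):
5 8 7
2 0 4
3 6 1

After move 11 (U):
5 0 7
2 8 4
3 6 1

Answer: 5 0 7
2 8 4
3 6 1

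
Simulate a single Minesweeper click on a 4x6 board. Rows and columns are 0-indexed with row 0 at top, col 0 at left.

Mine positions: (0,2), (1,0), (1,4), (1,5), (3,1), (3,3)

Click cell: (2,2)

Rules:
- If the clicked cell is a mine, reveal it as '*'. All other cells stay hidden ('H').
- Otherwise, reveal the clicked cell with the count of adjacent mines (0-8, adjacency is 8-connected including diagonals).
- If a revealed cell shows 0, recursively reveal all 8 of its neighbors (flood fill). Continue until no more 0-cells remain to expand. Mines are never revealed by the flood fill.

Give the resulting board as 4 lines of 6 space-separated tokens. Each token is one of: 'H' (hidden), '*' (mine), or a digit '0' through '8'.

H H H H H H
H H H H H H
H H 2 H H H
H H H H H H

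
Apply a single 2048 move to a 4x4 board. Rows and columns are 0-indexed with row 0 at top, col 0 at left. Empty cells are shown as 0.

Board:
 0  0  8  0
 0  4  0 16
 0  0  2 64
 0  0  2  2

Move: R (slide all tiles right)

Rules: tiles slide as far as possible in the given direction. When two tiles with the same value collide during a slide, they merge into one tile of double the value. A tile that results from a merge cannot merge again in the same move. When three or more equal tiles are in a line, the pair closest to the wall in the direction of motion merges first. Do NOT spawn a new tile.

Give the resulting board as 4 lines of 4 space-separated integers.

Slide right:
row 0: [0, 0, 8, 0] -> [0, 0, 0, 8]
row 1: [0, 4, 0, 16] -> [0, 0, 4, 16]
row 2: [0, 0, 2, 64] -> [0, 0, 2, 64]
row 3: [0, 0, 2, 2] -> [0, 0, 0, 4]

Answer:  0  0  0  8
 0  0  4 16
 0  0  2 64
 0  0  0  4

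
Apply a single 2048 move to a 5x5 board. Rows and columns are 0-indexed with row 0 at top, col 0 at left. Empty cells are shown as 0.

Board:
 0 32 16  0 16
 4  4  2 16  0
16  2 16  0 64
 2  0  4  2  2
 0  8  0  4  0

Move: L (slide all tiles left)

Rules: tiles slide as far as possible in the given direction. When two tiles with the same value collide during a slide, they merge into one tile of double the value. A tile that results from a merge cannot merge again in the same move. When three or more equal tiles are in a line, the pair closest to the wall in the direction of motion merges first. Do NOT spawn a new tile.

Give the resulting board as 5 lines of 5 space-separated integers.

Answer: 32 32  0  0  0
 8  2 16  0  0
16  2 16 64  0
 2  4  4  0  0
 8  4  0  0  0

Derivation:
Slide left:
row 0: [0, 32, 16, 0, 16] -> [32, 32, 0, 0, 0]
row 1: [4, 4, 2, 16, 0] -> [8, 2, 16, 0, 0]
row 2: [16, 2, 16, 0, 64] -> [16, 2, 16, 64, 0]
row 3: [2, 0, 4, 2, 2] -> [2, 4, 4, 0, 0]
row 4: [0, 8, 0, 4, 0] -> [8, 4, 0, 0, 0]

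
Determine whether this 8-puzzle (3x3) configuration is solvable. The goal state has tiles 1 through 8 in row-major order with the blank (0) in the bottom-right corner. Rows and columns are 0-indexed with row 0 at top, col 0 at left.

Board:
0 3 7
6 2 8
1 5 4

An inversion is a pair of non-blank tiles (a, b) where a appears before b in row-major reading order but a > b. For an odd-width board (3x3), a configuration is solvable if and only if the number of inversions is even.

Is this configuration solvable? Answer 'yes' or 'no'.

Answer: yes

Derivation:
Inversions (pairs i<j in row-major order where tile[i] > tile[j] > 0): 16
16 is even, so the puzzle is solvable.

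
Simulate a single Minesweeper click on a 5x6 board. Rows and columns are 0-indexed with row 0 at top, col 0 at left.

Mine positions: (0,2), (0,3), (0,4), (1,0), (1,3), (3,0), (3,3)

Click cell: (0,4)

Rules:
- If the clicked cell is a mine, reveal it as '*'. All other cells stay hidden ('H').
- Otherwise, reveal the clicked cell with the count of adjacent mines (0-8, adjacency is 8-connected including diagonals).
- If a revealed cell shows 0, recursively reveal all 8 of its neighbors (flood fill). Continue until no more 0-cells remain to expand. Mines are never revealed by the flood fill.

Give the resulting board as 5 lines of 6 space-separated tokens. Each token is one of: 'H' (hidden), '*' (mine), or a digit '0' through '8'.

H H H H * H
H H H H H H
H H H H H H
H H H H H H
H H H H H H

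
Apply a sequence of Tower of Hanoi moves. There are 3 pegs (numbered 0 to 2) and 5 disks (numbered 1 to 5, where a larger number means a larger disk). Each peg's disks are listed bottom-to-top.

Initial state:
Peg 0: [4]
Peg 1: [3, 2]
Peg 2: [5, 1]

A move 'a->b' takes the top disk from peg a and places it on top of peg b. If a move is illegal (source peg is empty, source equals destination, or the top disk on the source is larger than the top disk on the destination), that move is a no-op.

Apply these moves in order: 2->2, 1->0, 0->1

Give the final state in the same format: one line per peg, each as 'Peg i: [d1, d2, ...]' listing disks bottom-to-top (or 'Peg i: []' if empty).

Answer: Peg 0: [4]
Peg 1: [3, 2]
Peg 2: [5, 1]

Derivation:
After move 1 (2->2):
Peg 0: [4]
Peg 1: [3, 2]
Peg 2: [5, 1]

After move 2 (1->0):
Peg 0: [4, 2]
Peg 1: [3]
Peg 2: [5, 1]

After move 3 (0->1):
Peg 0: [4]
Peg 1: [3, 2]
Peg 2: [5, 1]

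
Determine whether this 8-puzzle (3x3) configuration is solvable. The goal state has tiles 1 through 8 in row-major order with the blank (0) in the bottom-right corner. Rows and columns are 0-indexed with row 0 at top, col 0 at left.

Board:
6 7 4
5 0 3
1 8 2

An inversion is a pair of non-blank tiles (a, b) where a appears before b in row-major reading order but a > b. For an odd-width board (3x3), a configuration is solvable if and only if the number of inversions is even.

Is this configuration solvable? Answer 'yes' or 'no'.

Answer: no

Derivation:
Inversions (pairs i<j in row-major order where tile[i] > tile[j] > 0): 19
19 is odd, so the puzzle is not solvable.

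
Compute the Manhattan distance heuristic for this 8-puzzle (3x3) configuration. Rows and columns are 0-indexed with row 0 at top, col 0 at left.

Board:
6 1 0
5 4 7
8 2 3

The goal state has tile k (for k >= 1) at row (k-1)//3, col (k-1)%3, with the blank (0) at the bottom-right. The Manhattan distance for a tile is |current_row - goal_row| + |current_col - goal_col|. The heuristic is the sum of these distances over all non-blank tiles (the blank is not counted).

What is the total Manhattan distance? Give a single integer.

Answer: 14

Derivation:
Tile 6: (0,0)->(1,2) = 3
Tile 1: (0,1)->(0,0) = 1
Tile 5: (1,0)->(1,1) = 1
Tile 4: (1,1)->(1,0) = 1
Tile 7: (1,2)->(2,0) = 3
Tile 8: (2,0)->(2,1) = 1
Tile 2: (2,1)->(0,1) = 2
Tile 3: (2,2)->(0,2) = 2
Sum: 3 + 1 + 1 + 1 + 3 + 1 + 2 + 2 = 14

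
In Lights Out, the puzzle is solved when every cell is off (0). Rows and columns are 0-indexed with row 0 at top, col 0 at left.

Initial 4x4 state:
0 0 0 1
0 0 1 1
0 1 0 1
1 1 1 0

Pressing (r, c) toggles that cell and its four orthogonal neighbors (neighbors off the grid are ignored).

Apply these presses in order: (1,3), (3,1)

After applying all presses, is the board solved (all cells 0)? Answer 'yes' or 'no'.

Answer: yes

Derivation:
After press 1 at (1,3):
0 0 0 0
0 0 0 0
0 1 0 0
1 1 1 0

After press 2 at (3,1):
0 0 0 0
0 0 0 0
0 0 0 0
0 0 0 0

Lights still on: 0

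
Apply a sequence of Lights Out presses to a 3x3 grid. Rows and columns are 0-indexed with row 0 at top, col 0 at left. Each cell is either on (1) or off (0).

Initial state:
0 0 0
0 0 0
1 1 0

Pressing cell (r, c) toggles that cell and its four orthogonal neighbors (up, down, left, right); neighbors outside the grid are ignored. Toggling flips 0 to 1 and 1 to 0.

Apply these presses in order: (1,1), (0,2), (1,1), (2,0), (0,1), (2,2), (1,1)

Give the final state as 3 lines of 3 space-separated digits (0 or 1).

Answer: 1 1 0
0 0 1
0 0 1

Derivation:
After press 1 at (1,1):
0 1 0
1 1 1
1 0 0

After press 2 at (0,2):
0 0 1
1 1 0
1 0 0

After press 3 at (1,1):
0 1 1
0 0 1
1 1 0

After press 4 at (2,0):
0 1 1
1 0 1
0 0 0

After press 5 at (0,1):
1 0 0
1 1 1
0 0 0

After press 6 at (2,2):
1 0 0
1 1 0
0 1 1

After press 7 at (1,1):
1 1 0
0 0 1
0 0 1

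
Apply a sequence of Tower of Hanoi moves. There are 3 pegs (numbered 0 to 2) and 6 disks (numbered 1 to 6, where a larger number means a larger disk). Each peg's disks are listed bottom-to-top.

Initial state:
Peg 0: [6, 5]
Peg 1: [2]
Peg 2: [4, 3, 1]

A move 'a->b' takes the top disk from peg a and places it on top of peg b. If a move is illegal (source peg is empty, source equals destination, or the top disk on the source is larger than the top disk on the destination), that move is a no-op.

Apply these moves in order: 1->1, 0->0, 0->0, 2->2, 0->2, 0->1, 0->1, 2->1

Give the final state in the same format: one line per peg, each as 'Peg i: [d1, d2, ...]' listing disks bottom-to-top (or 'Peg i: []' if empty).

After move 1 (1->1):
Peg 0: [6, 5]
Peg 1: [2]
Peg 2: [4, 3, 1]

After move 2 (0->0):
Peg 0: [6, 5]
Peg 1: [2]
Peg 2: [4, 3, 1]

After move 3 (0->0):
Peg 0: [6, 5]
Peg 1: [2]
Peg 2: [4, 3, 1]

After move 4 (2->2):
Peg 0: [6, 5]
Peg 1: [2]
Peg 2: [4, 3, 1]

After move 5 (0->2):
Peg 0: [6, 5]
Peg 1: [2]
Peg 2: [4, 3, 1]

After move 6 (0->1):
Peg 0: [6, 5]
Peg 1: [2]
Peg 2: [4, 3, 1]

After move 7 (0->1):
Peg 0: [6, 5]
Peg 1: [2]
Peg 2: [4, 3, 1]

After move 8 (2->1):
Peg 0: [6, 5]
Peg 1: [2, 1]
Peg 2: [4, 3]

Answer: Peg 0: [6, 5]
Peg 1: [2, 1]
Peg 2: [4, 3]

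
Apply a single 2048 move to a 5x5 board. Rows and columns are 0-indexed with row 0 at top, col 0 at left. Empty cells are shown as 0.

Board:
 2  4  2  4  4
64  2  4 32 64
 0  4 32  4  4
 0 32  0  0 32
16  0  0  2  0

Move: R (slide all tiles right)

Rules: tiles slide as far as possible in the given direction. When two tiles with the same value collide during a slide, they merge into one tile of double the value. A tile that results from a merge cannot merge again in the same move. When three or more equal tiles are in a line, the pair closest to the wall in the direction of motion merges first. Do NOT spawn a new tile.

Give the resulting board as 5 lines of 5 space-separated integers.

Slide right:
row 0: [2, 4, 2, 4, 4] -> [0, 2, 4, 2, 8]
row 1: [64, 2, 4, 32, 64] -> [64, 2, 4, 32, 64]
row 2: [0, 4, 32, 4, 4] -> [0, 0, 4, 32, 8]
row 3: [0, 32, 0, 0, 32] -> [0, 0, 0, 0, 64]
row 4: [16, 0, 0, 2, 0] -> [0, 0, 0, 16, 2]

Answer:  0  2  4  2  8
64  2  4 32 64
 0  0  4 32  8
 0  0  0  0 64
 0  0  0 16  2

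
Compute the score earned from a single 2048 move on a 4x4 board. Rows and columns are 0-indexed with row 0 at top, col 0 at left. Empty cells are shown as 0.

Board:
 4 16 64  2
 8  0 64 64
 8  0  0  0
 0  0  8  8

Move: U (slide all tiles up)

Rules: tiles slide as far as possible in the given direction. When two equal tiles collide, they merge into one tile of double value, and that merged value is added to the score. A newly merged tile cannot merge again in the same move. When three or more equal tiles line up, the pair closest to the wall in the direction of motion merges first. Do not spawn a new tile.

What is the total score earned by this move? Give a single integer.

Slide up:
col 0: [4, 8, 8, 0] -> [4, 16, 0, 0]  score +16 (running 16)
col 1: [16, 0, 0, 0] -> [16, 0, 0, 0]  score +0 (running 16)
col 2: [64, 64, 0, 8] -> [128, 8, 0, 0]  score +128 (running 144)
col 3: [2, 64, 0, 8] -> [2, 64, 8, 0]  score +0 (running 144)
Board after move:
  4  16 128   2
 16   0   8  64
  0   0   0   8
  0   0   0   0

Answer: 144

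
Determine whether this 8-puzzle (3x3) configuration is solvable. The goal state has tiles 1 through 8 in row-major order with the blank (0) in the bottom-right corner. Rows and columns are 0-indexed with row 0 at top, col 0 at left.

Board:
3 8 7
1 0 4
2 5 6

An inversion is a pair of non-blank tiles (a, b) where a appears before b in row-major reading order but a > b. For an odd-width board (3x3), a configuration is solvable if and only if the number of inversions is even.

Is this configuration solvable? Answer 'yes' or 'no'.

Inversions (pairs i<j in row-major order where tile[i] > tile[j] > 0): 14
14 is even, so the puzzle is solvable.

Answer: yes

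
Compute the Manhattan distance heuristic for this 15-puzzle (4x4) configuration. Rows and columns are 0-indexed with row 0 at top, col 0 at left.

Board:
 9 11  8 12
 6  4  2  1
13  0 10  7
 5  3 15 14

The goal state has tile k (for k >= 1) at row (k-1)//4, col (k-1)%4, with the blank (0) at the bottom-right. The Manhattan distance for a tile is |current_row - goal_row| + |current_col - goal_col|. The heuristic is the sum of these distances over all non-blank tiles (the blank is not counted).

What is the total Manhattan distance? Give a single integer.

Answer: 31

Derivation:
Tile 9: (0,0)->(2,0) = 2
Tile 11: (0,1)->(2,2) = 3
Tile 8: (0,2)->(1,3) = 2
Tile 12: (0,3)->(2,3) = 2
Tile 6: (1,0)->(1,1) = 1
Tile 4: (1,1)->(0,3) = 3
Tile 2: (1,2)->(0,1) = 2
Tile 1: (1,3)->(0,0) = 4
Tile 13: (2,0)->(3,0) = 1
Tile 10: (2,2)->(2,1) = 1
Tile 7: (2,3)->(1,2) = 2
Tile 5: (3,0)->(1,0) = 2
Tile 3: (3,1)->(0,2) = 4
Tile 15: (3,2)->(3,2) = 0
Tile 14: (3,3)->(3,1) = 2
Sum: 2 + 3 + 2 + 2 + 1 + 3 + 2 + 4 + 1 + 1 + 2 + 2 + 4 + 0 + 2 = 31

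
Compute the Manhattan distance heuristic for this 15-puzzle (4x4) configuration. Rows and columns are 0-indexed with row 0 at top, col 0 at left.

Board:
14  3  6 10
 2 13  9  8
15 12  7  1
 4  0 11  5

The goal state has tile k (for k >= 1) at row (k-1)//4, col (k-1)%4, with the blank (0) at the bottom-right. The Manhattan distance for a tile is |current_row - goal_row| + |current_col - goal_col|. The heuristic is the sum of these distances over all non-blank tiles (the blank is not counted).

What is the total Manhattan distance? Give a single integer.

Tile 14: (0,0)->(3,1) = 4
Tile 3: (0,1)->(0,2) = 1
Tile 6: (0,2)->(1,1) = 2
Tile 10: (0,3)->(2,1) = 4
Tile 2: (1,0)->(0,1) = 2
Tile 13: (1,1)->(3,0) = 3
Tile 9: (1,2)->(2,0) = 3
Tile 8: (1,3)->(1,3) = 0
Tile 15: (2,0)->(3,2) = 3
Tile 12: (2,1)->(2,3) = 2
Tile 7: (2,2)->(1,2) = 1
Tile 1: (2,3)->(0,0) = 5
Tile 4: (3,0)->(0,3) = 6
Tile 11: (3,2)->(2,2) = 1
Tile 5: (3,3)->(1,0) = 5
Sum: 4 + 1 + 2 + 4 + 2 + 3 + 3 + 0 + 3 + 2 + 1 + 5 + 6 + 1 + 5 = 42

Answer: 42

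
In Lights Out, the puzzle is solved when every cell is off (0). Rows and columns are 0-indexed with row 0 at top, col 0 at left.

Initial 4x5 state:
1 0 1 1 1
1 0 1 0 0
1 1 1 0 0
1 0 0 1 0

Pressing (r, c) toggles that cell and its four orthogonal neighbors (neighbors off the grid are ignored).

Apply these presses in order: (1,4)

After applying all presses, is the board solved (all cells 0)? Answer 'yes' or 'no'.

Answer: no

Derivation:
After press 1 at (1,4):
1 0 1 1 0
1 0 1 1 1
1 1 1 0 1
1 0 0 1 0

Lights still on: 13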